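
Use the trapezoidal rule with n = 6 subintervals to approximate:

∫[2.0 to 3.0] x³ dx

f(x) = x³
a = 2.0, b = 3.0, n = 6
h = (b - a)/n = 0.166667

Trapezoidal rule: (h/2)[f(x₀) + 2f(x₁) + 2f(x₂) + ... + f(xₙ)]

x_0 = 2.0000, f(x_0) = 8.000000, coefficient = 1
x_1 = 2.1667, f(x_1) = 10.171296, coefficient = 2
x_2 = 2.3333, f(x_2) = 12.703704, coefficient = 2
x_3 = 2.5000, f(x_3) = 15.625000, coefficient = 2
x_4 = 2.6667, f(x_4) = 18.962963, coefficient = 2
x_5 = 2.8333, f(x_5) = 22.745370, coefficient = 2
x_6 = 3.0000, f(x_6) = 27.000000, coefficient = 1

I ≈ (0.166667/2) × 195.416667 = 16.284722
Exact value: 16.250000
Error: 0.034722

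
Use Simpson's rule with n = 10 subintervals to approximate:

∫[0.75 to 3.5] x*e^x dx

f(x) = x*e^x
a = 0.75, b = 3.5, n = 10
h = (b - a)/n = 0.275000

Simpson's rule: (h/3)[f(x₀) + 4f(x₁) + 2f(x₂) + ... + f(xₙ)]

x_0 = 0.7500, f(x_0) = 1.587750, coefficient = 1
x_1 = 1.0250, f(x_1) = 2.856773, coefficient = 4
x_2 = 1.3000, f(x_2) = 4.770086, coefficient = 2
x_3 = 1.5750, f(x_3) = 7.608418, coefficient = 4
x_4 = 1.8500, f(x_4) = 11.765666, coefficient = 2
x_5 = 2.1250, f(x_5) = 17.792407, coefficient = 4
x_6 = 2.4000, f(x_6) = 26.455623, coefficient = 2
x_7 = 2.6750, f(x_7) = 38.820536, coefficient = 4
x_8 = 2.9500, f(x_8) = 56.362563, coefficient = 2
x_9 = 3.2250, f(x_9) = 81.120277, coefficient = 4
x_10 = 3.5000, f(x_10) = 115.904082, coefficient = 1

I ≈ (0.275000/3) × 908.993351 = 83.324391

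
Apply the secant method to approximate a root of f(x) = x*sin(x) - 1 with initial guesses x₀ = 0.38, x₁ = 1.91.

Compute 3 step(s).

f(x) = x*sin(x) - 1
x₀ = 0.38, x₁ = 1.91

Secant formula: x_{n+1} = x_n - f(x_n)(x_n - x_{n-1})/(f(x_n) - f(x_{n-1}))

Iteration 1:
  f(0.380000) = -0.859050
  f(1.910000) = 0.801168
  x_2 = 1.910000 - 0.801168×(1.910000 - 0.380000)/(0.801168 - (-0.859050))
       = 1.171671
Iteration 2:
  f(1.910000) = 0.801168
  f(1.171671) = 0.079579
  x_3 = 1.171671 - 0.079579×(1.171671 - 1.910000)/(0.079579 - 0.801168)
       = 1.090246
Iteration 3:
  f(1.171671) = 0.079579
  f(1.090246) = -0.033235
  x_4 = 1.090246 - (-0.033235)×(1.090246 - 1.171671)/(-0.033235 - 0.079579)
       = 1.114234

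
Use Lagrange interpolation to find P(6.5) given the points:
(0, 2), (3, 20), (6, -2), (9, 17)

Lagrange interpolation formula:
P(x) = Σ yᵢ × Lᵢ(x)
where Lᵢ(x) = Π_{j≠i} (x - xⱼ)/(xᵢ - xⱼ)

L_0(6.5) = (6.5 - 3)/(0 - 3) × (6.5 - 6)/(0 - 6) × (6.5 - 9)/(0 - 9) = 0.027006
L_1(6.5) = (6.5 - 0)/(3 - 0) × (6.5 - 6)/(3 - 6) × (6.5 - 9)/(3 - 9) = -0.150463
L_2(6.5) = (6.5 - 0)/(6 - 0) × (6.5 - 3)/(6 - 3) × (6.5 - 9)/(6 - 9) = 1.053241
L_3(6.5) = (6.5 - 0)/(9 - 0) × (6.5 - 3)/(9 - 3) × (6.5 - 6)/(9 - 6) = 0.070216

P(6.5) = 2×L_0(6.5) + 20×L_1(6.5) + (-2)×L_2(6.5) + 17×L_3(6.5)
P(6.5) = -3.868056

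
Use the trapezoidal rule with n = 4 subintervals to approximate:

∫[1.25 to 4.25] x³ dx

f(x) = x³
a = 1.25, b = 4.25, n = 4
h = (b - a)/n = 0.750000

Trapezoidal rule: (h/2)[f(x₀) + 2f(x₁) + 2f(x₂) + ... + f(xₙ)]

x_0 = 1.2500, f(x_0) = 1.953125, coefficient = 1
x_1 = 2.0000, f(x_1) = 8.000000, coefficient = 2
x_2 = 2.7500, f(x_2) = 20.796875, coefficient = 2
x_3 = 3.5000, f(x_3) = 42.875000, coefficient = 2
x_4 = 4.2500, f(x_4) = 76.765625, coefficient = 1

I ≈ (0.750000/2) × 222.062500 = 83.273438
Exact value: 80.953125
Error: 2.320312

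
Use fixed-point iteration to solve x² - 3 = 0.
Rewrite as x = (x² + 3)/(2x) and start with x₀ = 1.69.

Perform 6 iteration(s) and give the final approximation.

Equation: x² - 3 = 0
Fixed-point form: x = (x² + 3)/(2x)
x₀ = 1.69

x_1 = g(1.690000) = 1.732574
x_2 = g(1.732574) = 1.732051
x_3 = g(1.732051) = 1.732051
x_4 = g(1.732051) = 1.732051
x_5 = g(1.732051) = 1.732051
x_6 = g(1.732051) = 1.732051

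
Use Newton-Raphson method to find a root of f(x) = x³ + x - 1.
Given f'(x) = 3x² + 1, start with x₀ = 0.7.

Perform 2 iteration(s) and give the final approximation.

f(x) = x³ + x - 1
f'(x) = 3x² + 1
x₀ = 0.7

Newton-Raphson formula: x_{n+1} = x_n - f(x_n)/f'(x_n)

Iteration 1:
  f(0.700000) = 0.043000
  f'(0.700000) = 2.470000
  x_1 = 0.700000 - 0.043000/2.470000 = 0.682591
Iteration 2:
  f(0.682591) = 0.000631
  f'(0.682591) = 2.397792
  x_2 = 0.682591 - 0.000631/2.397792 = 0.682328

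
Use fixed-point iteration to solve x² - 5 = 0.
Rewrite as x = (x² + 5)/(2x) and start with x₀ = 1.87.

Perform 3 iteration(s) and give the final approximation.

Equation: x² - 5 = 0
Fixed-point form: x = (x² + 5)/(2x)
x₀ = 1.87

x_1 = g(1.870000) = 2.271898
x_2 = g(2.271898) = 2.236351
x_3 = g(2.236351) = 2.236068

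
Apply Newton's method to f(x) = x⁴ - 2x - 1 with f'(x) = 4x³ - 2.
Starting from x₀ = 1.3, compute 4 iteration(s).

f(x) = x⁴ - 2x - 1
f'(x) = 4x³ - 2
x₀ = 1.3

Newton-Raphson formula: x_{n+1} = x_n - f(x_n)/f'(x_n)

Iteration 1:
  f(1.300000) = -0.743900
  f'(1.300000) = 6.788000
  x_1 = 1.300000 - (-0.743900)/6.788000 = 1.409590
Iteration 2:
  f(1.409590) = 0.128771
  f'(1.409590) = 9.203116
  x_2 = 1.409590 - 0.128771/9.203116 = 1.395598
Iteration 3:
  f(1.395598) = 0.002319
  f'(1.395598) = 8.872799
  x_3 = 1.395598 - 0.002319/8.872799 = 1.395337
Iteration 4:
  f(1.395337) = 0.000001
  f'(1.395337) = 8.866693
  x_4 = 1.395337 - 0.000001/8.866693 = 1.395337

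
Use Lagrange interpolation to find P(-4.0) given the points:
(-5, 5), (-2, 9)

Lagrange interpolation formula:
P(x) = Σ yᵢ × Lᵢ(x)
where Lᵢ(x) = Π_{j≠i} (x - xⱼ)/(xᵢ - xⱼ)

L_0(-4.0) = (-4.0 - (-2))/(-5 - (-2)) = 0.666667
L_1(-4.0) = (-4.0 - (-5))/(-2 - (-5)) = 0.333333

P(-4.0) = 5×L_0(-4.0) + 9×L_1(-4.0)
P(-4.0) = 6.333333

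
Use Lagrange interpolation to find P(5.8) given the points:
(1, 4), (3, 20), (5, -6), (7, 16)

Lagrange interpolation formula:
P(x) = Σ yᵢ × Lᵢ(x)
where Lᵢ(x) = Π_{j≠i} (x - xⱼ)/(xᵢ - xⱼ)

L_0(5.8) = (5.8 - 3)/(1 - 3) × (5.8 - 5)/(1 - 5) × (5.8 - 7)/(1 - 7) = 0.056000
L_1(5.8) = (5.8 - 1)/(3 - 1) × (5.8 - 5)/(3 - 5) × (5.8 - 7)/(3 - 7) = -0.288000
L_2(5.8) = (5.8 - 1)/(5 - 1) × (5.8 - 3)/(5 - 3) × (5.8 - 7)/(5 - 7) = 1.008000
L_3(5.8) = (5.8 - 1)/(7 - 1) × (5.8 - 3)/(7 - 3) × (5.8 - 5)/(7 - 5) = 0.224000

P(5.8) = 4×L_0(5.8) + 20×L_1(5.8) + (-6)×L_2(5.8) + 16×L_3(5.8)
P(5.8) = -8.000000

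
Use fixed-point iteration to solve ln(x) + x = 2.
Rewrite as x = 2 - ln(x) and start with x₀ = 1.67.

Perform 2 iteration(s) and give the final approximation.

Equation: ln(x) + x = 2
Fixed-point form: x = 2 - ln(x)
x₀ = 1.67

x_1 = g(1.670000) = 1.487176
x_2 = g(1.487176) = 1.603121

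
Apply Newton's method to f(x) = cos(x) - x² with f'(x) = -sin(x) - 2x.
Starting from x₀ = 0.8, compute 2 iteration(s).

f(x) = cos(x) - x²
f'(x) = -sin(x) - 2x
x₀ = 0.8

Newton-Raphson formula: x_{n+1} = x_n - f(x_n)/f'(x_n)

Iteration 1:
  f(0.800000) = 0.056707
  f'(0.800000) = -2.317356
  x_1 = 0.800000 - 0.056707/(-2.317356) = 0.824470
Iteration 2:
  f(0.824470) = -0.000806
  f'(0.824470) = -2.383129
  x_2 = 0.824470 - (-0.000806)/(-2.383129) = 0.824132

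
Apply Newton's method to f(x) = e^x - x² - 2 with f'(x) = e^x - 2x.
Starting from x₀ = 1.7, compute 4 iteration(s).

f(x) = e^x - x² - 2
f'(x) = e^x - 2x
x₀ = 1.7

Newton-Raphson formula: x_{n+1} = x_n - f(x_n)/f'(x_n)

Iteration 1:
  f(1.700000) = 0.583947
  f'(1.700000) = 2.073947
  x_1 = 1.700000 - 0.583947/2.073947 = 1.418437
Iteration 2:
  f(1.418437) = 0.118695
  f'(1.418437) = 1.293785
  x_2 = 1.418437 - 0.118695/1.293785 = 1.326694
Iteration 3:
  f(1.326694) = 0.008447
  f'(1.326694) = 1.115176
  x_3 = 1.326694 - 0.008447/1.115176 = 1.319119
Iteration 4:
  f(1.319119) = 0.000050
  f'(1.319119) = 1.101888
  x_4 = 1.319119 - 0.000050/1.101888 = 1.319074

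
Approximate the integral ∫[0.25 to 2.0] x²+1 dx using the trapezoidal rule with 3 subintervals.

f(x) = x²+1
a = 0.25, b = 2.0, n = 3
h = (b - a)/n = 0.583333

Trapezoidal rule: (h/2)[f(x₀) + 2f(x₁) + 2f(x₂) + ... + f(xₙ)]

x_0 = 0.2500, f(x_0) = 1.062500, coefficient = 1
x_1 = 0.8333, f(x_1) = 1.694444, coefficient = 2
x_2 = 1.4167, f(x_2) = 3.006944, coefficient = 2
x_3 = 2.0000, f(x_3) = 5.000000, coefficient = 1

I ≈ (0.583333/2) × 15.465278 = 4.510706
Exact value: 4.411458
Error: 0.099248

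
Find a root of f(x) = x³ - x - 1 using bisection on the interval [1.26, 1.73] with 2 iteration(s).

f(x) = x³ - x - 1
Initial interval: [1.26, 1.73]

Iteration 1:
  c_1 = (1.260000 + 1.730000)/2 = 1.495000
  f(c_1) = f(1.495000) = 0.846362
  f(a) × f(c) < 0, new interval: [1.260000, 1.495000]
Iteration 2:
  c_2 = (1.260000 + 1.495000)/2 = 1.377500
  f(c_2) = f(1.377500) = 0.236315
  f(a) × f(c) < 0, new interval: [1.260000, 1.377500]

After 2 iteration(s), the approximation is c_2 = 1.377500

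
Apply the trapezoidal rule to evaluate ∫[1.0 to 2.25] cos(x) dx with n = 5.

f(x) = cos(x)
a = 1.0, b = 2.25, n = 5
h = (b - a)/n = 0.250000

Trapezoidal rule: (h/2)[f(x₀) + 2f(x₁) + 2f(x₂) + ... + f(xₙ)]

x_0 = 1.0000, f(x_0) = 0.540302, coefficient = 1
x_1 = 1.2500, f(x_1) = 0.315322, coefficient = 2
x_2 = 1.5000, f(x_2) = 0.070737, coefficient = 2
x_3 = 1.7500, f(x_3) = -0.178246, coefficient = 2
x_4 = 2.0000, f(x_4) = -0.416147, coefficient = 2
x_5 = 2.2500, f(x_5) = -0.628174, coefficient = 1

I ≈ (0.250000/2) × -0.504538 = -0.063067
Exact value: -0.063398
Error: 0.000331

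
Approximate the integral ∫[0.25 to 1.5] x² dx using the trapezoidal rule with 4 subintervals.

f(x) = x²
a = 0.25, b = 1.5, n = 4
h = (b - a)/n = 0.312500

Trapezoidal rule: (h/2)[f(x₀) + 2f(x₁) + 2f(x₂) + ... + f(xₙ)]

x_0 = 0.2500, f(x_0) = 0.062500, coefficient = 1
x_1 = 0.5625, f(x_1) = 0.316406, coefficient = 2
x_2 = 0.8750, f(x_2) = 0.765625, coefficient = 2
x_3 = 1.1875, f(x_3) = 1.410156, coefficient = 2
x_4 = 1.5000, f(x_4) = 2.250000, coefficient = 1

I ≈ (0.312500/2) × 7.296875 = 1.140137
Exact value: 1.119792
Error: 0.020345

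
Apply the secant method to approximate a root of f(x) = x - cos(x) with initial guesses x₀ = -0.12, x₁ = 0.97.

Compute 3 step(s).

f(x) = x - cos(x)
x₀ = -0.12, x₁ = 0.97

Secant formula: x_{n+1} = x_n - f(x_n)(x_n - x_{n-1})/(f(x_n) - f(x_{n-1}))

Iteration 1:
  f(-0.120000) = -1.112809
  f(0.970000) = 0.404700
  x_2 = 0.970000 - 0.404700×(0.970000 - (-0.120000))/(0.404700 - (-1.112809))
       = 0.679311
Iteration 2:
  f(0.970000) = 0.404700
  f(0.679311) = -0.098695
  x_3 = 0.679311 - (-0.098695)×(0.679311 - 0.970000)/(-0.098695 - 0.404700)
       = 0.736303
Iteration 3:
  f(0.679311) = -0.098695
  f(0.736303) = -0.004653
  x_4 = 0.736303 - (-0.004653)×(0.736303 - 0.679311)/(-0.004653 - (-0.098695))
       = 0.739123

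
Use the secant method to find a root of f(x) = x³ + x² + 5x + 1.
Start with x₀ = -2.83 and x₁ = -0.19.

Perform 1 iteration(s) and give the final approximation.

f(x) = x³ + x² + 5x + 1
x₀ = -2.83, x₁ = -0.19

Secant formula: x_{n+1} = x_n - f(x_n)(x_n - x_{n-1})/(f(x_n) - f(x_{n-1}))

Iteration 1:
  f(-2.830000) = -27.806287
  f(-0.190000) = 0.079241
  x_2 = -0.190000 - 0.079241×(-0.190000 - (-2.830000))/(0.079241 - (-27.806287))
       = -0.197502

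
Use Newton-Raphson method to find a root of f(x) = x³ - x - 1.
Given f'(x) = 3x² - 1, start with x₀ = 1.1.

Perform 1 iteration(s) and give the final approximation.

f(x) = x³ - x - 1
f'(x) = 3x² - 1
x₀ = 1.1

Newton-Raphson formula: x_{n+1} = x_n - f(x_n)/f'(x_n)

Iteration 1:
  f(1.100000) = -0.769000
  f'(1.100000) = 2.630000
  x_1 = 1.100000 - (-0.769000)/2.630000 = 1.392395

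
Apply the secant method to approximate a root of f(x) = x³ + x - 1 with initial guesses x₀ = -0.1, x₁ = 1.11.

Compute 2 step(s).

f(x) = x³ + x - 1
x₀ = -0.1, x₁ = 1.11

Secant formula: x_{n+1} = x_n - f(x_n)(x_n - x_{n-1})/(f(x_n) - f(x_{n-1}))

Iteration 1:
  f(-0.100000) = -1.101000
  f(1.110000) = 1.477631
  x_2 = 1.110000 - 1.477631×(1.110000 - (-0.100000))/(1.477631 - (-1.101000))
       = 0.416635
Iteration 2:
  f(1.110000) = 1.477631
  f(0.416635) = -0.511044
  x_3 = 0.416635 - (-0.511044)×(0.416635 - 1.110000)/(-0.511044 - 1.477631)
       = 0.594814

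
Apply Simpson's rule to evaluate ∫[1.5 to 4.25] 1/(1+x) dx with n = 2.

f(x) = 1/(1+x)
a = 1.5, b = 4.25, n = 2
h = (b - a)/n = 1.375000

Simpson's rule: (h/3)[f(x₀) + 4f(x₁) + 2f(x₂) + ... + f(xₙ)]

x_0 = 1.5000, f(x_0) = 0.400000, coefficient = 1
x_1 = 2.8750, f(x_1) = 0.258065, coefficient = 4
x_2 = 4.2500, f(x_2) = 0.190476, coefficient = 1

I ≈ (1.375000/3) × 1.622734 = 0.743753
Exact value: 0.741937
Error: 0.001816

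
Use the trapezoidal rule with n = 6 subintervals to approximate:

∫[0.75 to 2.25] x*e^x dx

f(x) = x*e^x
a = 0.75, b = 2.25, n = 6
h = (b - a)/n = 0.250000

Trapezoidal rule: (h/2)[f(x₀) + 2f(x₁) + 2f(x₂) + ... + f(xₙ)]

x_0 = 0.7500, f(x_0) = 1.587750, coefficient = 1
x_1 = 1.0000, f(x_1) = 2.718282, coefficient = 2
x_2 = 1.2500, f(x_2) = 4.362929, coefficient = 2
x_3 = 1.5000, f(x_3) = 6.722534, coefficient = 2
x_4 = 1.7500, f(x_4) = 10.070555, coefficient = 2
x_5 = 2.0000, f(x_5) = 14.778112, coefficient = 2
x_6 = 2.2500, f(x_6) = 21.347406, coefficient = 1

I ≈ (0.250000/2) × 100.239978 = 12.529997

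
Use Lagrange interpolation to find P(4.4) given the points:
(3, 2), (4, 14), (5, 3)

Lagrange interpolation formula:
P(x) = Σ yᵢ × Lᵢ(x)
where Lᵢ(x) = Π_{j≠i} (x - xⱼ)/(xᵢ - xⱼ)

L_0(4.4) = (4.4 - 4)/(3 - 4) × (4.4 - 5)/(3 - 5) = -0.120000
L_1(4.4) = (4.4 - 3)/(4 - 3) × (4.4 - 5)/(4 - 5) = 0.840000
L_2(4.4) = (4.4 - 3)/(5 - 3) × (4.4 - 4)/(5 - 4) = 0.280000

P(4.4) = 2×L_0(4.4) + 14×L_1(4.4) + 3×L_2(4.4)
P(4.4) = 12.360000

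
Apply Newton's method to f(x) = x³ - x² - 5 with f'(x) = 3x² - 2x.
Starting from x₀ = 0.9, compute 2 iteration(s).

f(x) = x³ - x² - 5
f'(x) = 3x² - 2x
x₀ = 0.9

Newton-Raphson formula: x_{n+1} = x_n - f(x_n)/f'(x_n)

Iteration 1:
  f(0.900000) = -5.081000
  f'(0.900000) = 0.630000
  x_1 = 0.900000 - (-5.081000)/0.630000 = 8.965079
Iteration 2:
  f(8.965079) = 635.174520
  f'(8.965079) = 223.187785
  x_2 = 8.965079 - 635.174520/223.187785 = 6.119160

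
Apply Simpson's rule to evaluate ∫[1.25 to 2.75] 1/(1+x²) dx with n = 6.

f(x) = 1/(1+x²)
a = 1.25, b = 2.75, n = 6
h = (b - a)/n = 0.250000

Simpson's rule: (h/3)[f(x₀) + 4f(x₁) + 2f(x₂) + ... + f(xₙ)]

x_0 = 1.2500, f(x_0) = 0.390244, coefficient = 1
x_1 = 1.5000, f(x_1) = 0.307692, coefficient = 4
x_2 = 1.7500, f(x_2) = 0.246154, coefficient = 2
x_3 = 2.0000, f(x_3) = 0.200000, coefficient = 4
x_4 = 2.2500, f(x_4) = 0.164948, coefficient = 2
x_5 = 2.5000, f(x_5) = 0.137931, coefficient = 4
x_6 = 2.7500, f(x_6) = 0.116788, coefficient = 1

I ≈ (0.250000/3) × 3.911730 = 0.325978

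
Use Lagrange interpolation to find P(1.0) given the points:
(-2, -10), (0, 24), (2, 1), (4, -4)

Lagrange interpolation formula:
P(x) = Σ yᵢ × Lᵢ(x)
where Lᵢ(x) = Π_{j≠i} (x - xⱼ)/(xᵢ - xⱼ)

L_0(1.0) = (1.0 - 0)/(-2 - 0) × (1.0 - 2)/(-2 - 2) × (1.0 - 4)/(-2 - 4) = -0.062500
L_1(1.0) = (1.0 - (-2))/(0 - (-2)) × (1.0 - 2)/(0 - 2) × (1.0 - 4)/(0 - 4) = 0.562500
L_2(1.0) = (1.0 - (-2))/(2 - (-2)) × (1.0 - 0)/(2 - 0) × (1.0 - 4)/(2 - 4) = 0.562500
L_3(1.0) = (1.0 - (-2))/(4 - (-2)) × (1.0 - 0)/(4 - 0) × (1.0 - 2)/(4 - 2) = -0.062500

P(1.0) = (-10)×L_0(1.0) + 24×L_1(1.0) + 1×L_2(1.0) + (-4)×L_3(1.0)
P(1.0) = 14.937500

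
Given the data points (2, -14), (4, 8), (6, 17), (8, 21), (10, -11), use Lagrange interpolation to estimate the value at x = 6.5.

Lagrange interpolation formula:
P(x) = Σ yᵢ × Lᵢ(x)
where Lᵢ(x) = Π_{j≠i} (x - xⱼ)/(xᵢ - xⱼ)

L_0(6.5) = (6.5 - 4)/(2 - 4) × (6.5 - 6)/(2 - 6) × (6.5 - 8)/(2 - 8) × (6.5 - 10)/(2 - 10) = 0.017090
L_1(6.5) = (6.5 - 2)/(4 - 2) × (6.5 - 6)/(4 - 6) × (6.5 - 8)/(4 - 8) × (6.5 - 10)/(4 - 10) = -0.123047
L_2(6.5) = (6.5 - 2)/(6 - 2) × (6.5 - 4)/(6 - 4) × (6.5 - 8)/(6 - 8) × (6.5 - 10)/(6 - 10) = 0.922852
L_3(6.5) = (6.5 - 2)/(8 - 2) × (6.5 - 4)/(8 - 4) × (6.5 - 6)/(8 - 6) × (6.5 - 10)/(8 - 10) = 0.205078
L_4(6.5) = (6.5 - 2)/(10 - 2) × (6.5 - 4)/(10 - 4) × (6.5 - 6)/(10 - 6) × (6.5 - 8)/(10 - 8) = -0.021973

P(6.5) = (-14)×L_0(6.5) + 8×L_1(6.5) + 17×L_2(6.5) + 21×L_3(6.5) + (-11)×L_4(6.5)
P(6.5) = 19.013184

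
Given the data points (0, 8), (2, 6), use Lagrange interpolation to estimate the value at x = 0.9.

Lagrange interpolation formula:
P(x) = Σ yᵢ × Lᵢ(x)
where Lᵢ(x) = Π_{j≠i} (x - xⱼ)/(xᵢ - xⱼ)

L_0(0.9) = (0.9 - 2)/(0 - 2) = 0.550000
L_1(0.9) = (0.9 - 0)/(2 - 0) = 0.450000

P(0.9) = 8×L_0(0.9) + 6×L_1(0.9)
P(0.9) = 7.100000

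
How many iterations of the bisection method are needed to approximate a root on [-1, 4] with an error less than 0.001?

We need (b-a)/2^n ≤ 0.001
(4 - (-1))/2^n ≤ 0.001
5/2^n ≤ 0.001
2^n ≥ 5000
n ≥ log₂(5000) = 12.29
n ≥ 13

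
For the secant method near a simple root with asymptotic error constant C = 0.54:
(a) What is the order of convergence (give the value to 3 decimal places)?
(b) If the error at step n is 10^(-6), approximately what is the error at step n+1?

(a) Secant method has superlinear convergence with order φ = (1+√5)/2 ≈ 1.618.
    This means |e_{n+1}| ≈ C|e_n|^1.618.

(b) With |e_n| = 10^(-6) and C = 0.54:
    |e_{n+1}| ≈ 0.54 × (10^(-6))^1.618 = 0.54 × 10^(-9.71)

(a) ≈ 1.618 (golden ratio); (b) |e_{n+1}| ≈ 1.057e-10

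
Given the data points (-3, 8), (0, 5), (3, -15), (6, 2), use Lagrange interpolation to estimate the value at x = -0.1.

Lagrange interpolation formula:
P(x) = Σ yᵢ × Lᵢ(x)
where Lᵢ(x) = Π_{j≠i} (x - xⱼ)/(xᵢ - xⱼ)

L_0(-0.1) = (-0.1 - 0)/(-3 - 0) × (-0.1 - 3)/(-3 - 3) × (-0.1 - 6)/(-3 - 6) = 0.011673
L_1(-0.1) = (-0.1 - (-3))/(0 - (-3)) × (-0.1 - 3)/(0 - 3) × (-0.1 - 6)/(0 - 6) = 1.015537
L_2(-0.1) = (-0.1 - (-3))/(3 - (-3)) × (-0.1 - 0)/(3 - 0) × (-0.1 - 6)/(3 - 6) = -0.032759
L_3(-0.1) = (-0.1 - (-3))/(6 - (-3)) × (-0.1 - 0)/(6 - 0) × (-0.1 - 3)/(6 - 3) = 0.005549

P(-0.1) = 8×L_0(-0.1) + 5×L_1(-0.1) + (-15)×L_2(-0.1) + 2×L_3(-0.1)
P(-0.1) = 5.673556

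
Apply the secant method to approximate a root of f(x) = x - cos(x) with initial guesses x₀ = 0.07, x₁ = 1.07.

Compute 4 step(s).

f(x) = x - cos(x)
x₀ = 0.07, x₁ = 1.07

Secant formula: x_{n+1} = x_n - f(x_n)(x_n - x_{n-1})/(f(x_n) - f(x_{n-1}))

Iteration 1:
  f(0.070000) = -0.927551
  f(1.070000) = 0.589876
  x_2 = 1.070000 - 0.589876×(1.070000 - 0.070000)/(0.589876 - (-0.927551))
       = 0.681266
Iteration 2:
  f(1.070000) = 0.589876
  f(0.681266) = -0.095510
  x_3 = 0.681266 - (-0.095510)×(0.681266 - 1.070000)/(-0.095510 - 0.589876)
       = 0.735437
Iteration 3:
  f(0.681266) = -0.095510
  f(0.735437) = -0.006101
  x_4 = 0.735437 - (-0.006101)×(0.735437 - 0.681266)/(-0.006101 - (-0.095510))
       = 0.739133
Iteration 4:
  f(0.735437) = -0.006101
  f(0.739133) = 0.000080
  x_5 = 0.739133 - 0.000080×(0.739133 - 0.735437)/(0.000080 - (-0.006101))
       = 0.739085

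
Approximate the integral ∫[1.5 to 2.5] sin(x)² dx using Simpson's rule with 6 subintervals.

f(x) = sin(x)²
a = 1.5, b = 2.5, n = 6
h = (b - a)/n = 0.166667

Simpson's rule: (h/3)[f(x₀) + 4f(x₁) + 2f(x₂) + ... + f(xₙ)]

x_0 = 1.5000, f(x_0) = 0.994996, coefficient = 1
x_1 = 1.6667, f(x_1) = 0.990837, coefficient = 4
x_2 = 1.8333, f(x_2) = 0.932643, coefficient = 2
x_3 = 2.0000, f(x_3) = 0.826822, coefficient = 4
x_4 = 2.1667, f(x_4) = 0.685022, coefficient = 2
x_5 = 2.3333, f(x_5) = 0.522853, coefficient = 4
x_6 = 2.5000, f(x_6) = 0.358169, coefficient = 1

I ≈ (0.166667/3) × 13.950543 = 0.775030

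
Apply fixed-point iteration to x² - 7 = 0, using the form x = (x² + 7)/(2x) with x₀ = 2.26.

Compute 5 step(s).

Equation: x² - 7 = 0
Fixed-point form: x = (x² + 7)/(2x)
x₀ = 2.26

x_1 = g(2.260000) = 2.678673
x_2 = g(2.678673) = 2.645954
x_3 = g(2.645954) = 2.645751
x_4 = g(2.645751) = 2.645751
x_5 = g(2.645751) = 2.645751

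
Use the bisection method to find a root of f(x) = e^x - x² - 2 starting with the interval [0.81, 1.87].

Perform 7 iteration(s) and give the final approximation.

f(x) = e^x - x² - 2
Initial interval: [0.81, 1.87]

Iteration 1:
  c_1 = (0.810000 + 1.870000)/2 = 1.340000
  f(c_1) = f(1.340000) = 0.023444
  f(a) × f(c) < 0, new interval: [0.810000, 1.340000]
Iteration 2:
  c_2 = (0.810000 + 1.340000)/2 = 1.075000
  f(c_2) = f(1.075000) = -0.225632
  f(a) × f(c) ≥ 0, new interval: [1.075000, 1.340000]
Iteration 3:
  c_3 = (1.075000 + 1.340000)/2 = 1.207500
  f(c_3) = f(1.207500) = -0.112945
  f(a) × f(c) ≥ 0, new interval: [1.207500, 1.340000]
Iteration 4:
  c_4 = (1.207500 + 1.340000)/2 = 1.273750
  f(c_4) = f(1.273750) = -0.048208
  f(a) × f(c) ≥ 0, new interval: [1.273750, 1.340000]
Iteration 5:
  c_5 = (1.273750 + 1.340000)/2 = 1.306875
  f(c_5) = f(1.306875) = -0.013312
  f(a) × f(c) ≥ 0, new interval: [1.306875, 1.340000]
Iteration 6:
  c_6 = (1.306875 + 1.340000)/2 = 1.323438
  f(c_6) = f(1.323438) = 0.004825
  f(a) × f(c) < 0, new interval: [1.306875, 1.323438]
Iteration 7:
  c_7 = (1.306875 + 1.323438)/2 = 1.315156
  f(c_7) = f(1.315156) = -0.004303
  f(a) × f(c) ≥ 0, new interval: [1.315156, 1.323438]

After 7 iteration(s), the approximation is c_7 = 1.315156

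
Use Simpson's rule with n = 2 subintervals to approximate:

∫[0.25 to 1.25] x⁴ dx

f(x) = x⁴
a = 0.25, b = 1.25, n = 2
h = (b - a)/n = 0.500000

Simpson's rule: (h/3)[f(x₀) + 4f(x₁) + 2f(x₂) + ... + f(xₙ)]

x_0 = 0.2500, f(x_0) = 0.003906, coefficient = 1
x_1 = 0.7500, f(x_1) = 0.316406, coefficient = 4
x_2 = 1.2500, f(x_2) = 2.441406, coefficient = 1

I ≈ (0.500000/3) × 3.710938 = 0.618490
Exact value: 0.610156
Error: 0.008333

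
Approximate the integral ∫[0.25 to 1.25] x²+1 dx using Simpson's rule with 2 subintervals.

f(x) = x²+1
a = 0.25, b = 1.25, n = 2
h = (b - a)/n = 0.500000

Simpson's rule: (h/3)[f(x₀) + 4f(x₁) + 2f(x₂) + ... + f(xₙ)]

x_0 = 0.2500, f(x_0) = 1.062500, coefficient = 1
x_1 = 0.7500, f(x_1) = 1.562500, coefficient = 4
x_2 = 1.2500, f(x_2) = 2.562500, coefficient = 1

I ≈ (0.500000/3) × 9.875000 = 1.645833
Exact value: 1.645833
Error: 0.000000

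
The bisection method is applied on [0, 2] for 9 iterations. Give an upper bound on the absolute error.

Bisection error bound: |error| ≤ (b-a)/2^n
|error| ≤ (2 - 0)/2^9 = 2/2^9
|error| ≤ 0.0039062500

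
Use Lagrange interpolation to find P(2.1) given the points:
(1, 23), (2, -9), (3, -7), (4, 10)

Lagrange interpolation formula:
P(x) = Σ yᵢ × Lᵢ(x)
where Lᵢ(x) = Π_{j≠i} (x - xⱼ)/(xᵢ - xⱼ)

L_0(2.1) = (2.1 - 2)/(1 - 2) × (2.1 - 3)/(1 - 3) × (2.1 - 4)/(1 - 4) = -0.028500
L_1(2.1) = (2.1 - 1)/(2 - 1) × (2.1 - 3)/(2 - 3) × (2.1 - 4)/(2 - 4) = 0.940500
L_2(2.1) = (2.1 - 1)/(3 - 1) × (2.1 - 2)/(3 - 2) × (2.1 - 4)/(3 - 4) = 0.104500
L_3(2.1) = (2.1 - 1)/(4 - 1) × (2.1 - 2)/(4 - 2) × (2.1 - 3)/(4 - 3) = -0.016500

P(2.1) = 23×L_0(2.1) + (-9)×L_1(2.1) + (-7)×L_2(2.1) + 10×L_3(2.1)
P(2.1) = -10.016500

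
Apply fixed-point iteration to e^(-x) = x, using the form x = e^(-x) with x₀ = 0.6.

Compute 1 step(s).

Equation: e^(-x) = x
Fixed-point form: x = e^(-x)
x₀ = 0.6

x_1 = g(0.600000) = 0.548812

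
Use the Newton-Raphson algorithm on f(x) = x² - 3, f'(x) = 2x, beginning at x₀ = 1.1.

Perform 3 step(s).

f(x) = x² - 3
f'(x) = 2x
x₀ = 1.1

Newton-Raphson formula: x_{n+1} = x_n - f(x_n)/f'(x_n)

Iteration 1:
  f(1.100000) = -1.790000
  f'(1.100000) = 2.200000
  x_1 = 1.100000 - (-1.790000)/2.200000 = 1.913636
Iteration 2:
  f(1.913636) = 0.662004
  f'(1.913636) = 3.827273
  x_2 = 1.913636 - 0.662004/3.827273 = 1.740666
Iteration 3:
  f(1.740666) = 0.029919
  f'(1.740666) = 3.481332
  x_3 = 1.740666 - 0.029919/3.481332 = 1.732072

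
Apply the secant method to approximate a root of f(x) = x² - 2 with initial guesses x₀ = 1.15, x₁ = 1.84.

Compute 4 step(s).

f(x) = x² - 2
x₀ = 1.15, x₁ = 1.84

Secant formula: x_{n+1} = x_n - f(x_n)(x_n - x_{n-1})/(f(x_n) - f(x_{n-1}))

Iteration 1:
  f(1.150000) = -0.677500
  f(1.840000) = 1.385600
  x_2 = 1.840000 - 1.385600×(1.840000 - 1.150000)/(1.385600 - (-0.677500))
       = 1.376589
Iteration 2:
  f(1.840000) = 1.385600
  f(1.376589) = -0.105004
  x_3 = 1.376589 - (-0.105004)×(1.376589 - 1.840000)/(-0.105004 - 1.385600)
       = 1.409233
Iteration 3:
  f(1.376589) = -0.105004
  f(1.409233) = -0.014062
  x_4 = 1.409233 - (-0.014062)×(1.409233 - 1.376589)/(-0.014062 - (-0.105004))
       = 1.414281
Iteration 4:
  f(1.409233) = -0.014062
  f(1.414281) = 0.000190
  x_5 = 1.414281 - 0.000190×(1.414281 - 1.409233)/(0.000190 - (-0.014062))
       = 1.414213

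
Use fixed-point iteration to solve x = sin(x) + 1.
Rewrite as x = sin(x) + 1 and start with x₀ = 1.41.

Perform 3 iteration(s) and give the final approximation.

Equation: x = sin(x) + 1
Fixed-point form: x = sin(x) + 1
x₀ = 1.41

x_1 = g(1.410000) = 1.987100
x_2 = g(1.987100) = 1.914590
x_3 = g(1.914590) = 1.941483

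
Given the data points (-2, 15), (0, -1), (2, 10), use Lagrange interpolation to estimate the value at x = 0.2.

Lagrange interpolation formula:
P(x) = Σ yᵢ × Lᵢ(x)
where Lᵢ(x) = Π_{j≠i} (x - xⱼ)/(xᵢ - xⱼ)

L_0(0.2) = (0.2 - 0)/(-2 - 0) × (0.2 - 2)/(-2 - 2) = -0.045000
L_1(0.2) = (0.2 - (-2))/(0 - (-2)) × (0.2 - 2)/(0 - 2) = 0.990000
L_2(0.2) = (0.2 - (-2))/(2 - (-2)) × (0.2 - 0)/(2 - 0) = 0.055000

P(0.2) = 15×L_0(0.2) + (-1)×L_1(0.2) + 10×L_2(0.2)
P(0.2) = -1.115000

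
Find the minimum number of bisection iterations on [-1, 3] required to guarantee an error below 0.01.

We need (b-a)/2^n ≤ 0.01
(3 - (-1))/2^n ≤ 0.01
4/2^n ≤ 0.01
2^n ≥ 400
n ≥ log₂(400) = 8.64
n ≥ 9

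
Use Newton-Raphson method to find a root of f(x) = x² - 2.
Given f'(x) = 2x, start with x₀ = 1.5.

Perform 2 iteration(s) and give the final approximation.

f(x) = x² - 2
f'(x) = 2x
x₀ = 1.5

Newton-Raphson formula: x_{n+1} = x_n - f(x_n)/f'(x_n)

Iteration 1:
  f(1.500000) = 0.250000
  f'(1.500000) = 3.000000
  x_1 = 1.500000 - 0.250000/3.000000 = 1.416667
Iteration 2:
  f(1.416667) = 0.006944
  f'(1.416667) = 2.833333
  x_2 = 1.416667 - 0.006944/2.833333 = 1.414216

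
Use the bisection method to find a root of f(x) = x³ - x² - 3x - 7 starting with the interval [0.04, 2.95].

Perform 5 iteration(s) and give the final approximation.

f(x) = x³ - x² - 3x - 7
Initial interval: [0.04, 2.95]

Iteration 1:
  c_1 = (0.040000 + 2.950000)/2 = 1.495000
  f(c_1) = f(1.495000) = -10.378663
  f(a) × f(c) ≥ 0, new interval: [1.495000, 2.950000]
Iteration 2:
  c_2 = (1.495000 + 2.950000)/2 = 2.222500
  f(c_2) = f(2.222500) = -7.628954
  f(a) × f(c) ≥ 0, new interval: [2.222500, 2.950000]
Iteration 3:
  c_3 = (2.222500 + 2.950000)/2 = 2.586250
  f(c_3) = f(2.586250) = -4.148817
  f(a) × f(c) ≥ 0, new interval: [2.586250, 2.950000]
Iteration 4:
  c_4 = (2.586250 + 2.950000)/2 = 2.768125
  f(c_4) = f(2.768125) = -1.756089
  f(a) × f(c) ≥ 0, new interval: [2.768125, 2.950000]
Iteration 5:
  c_5 = (2.768125 + 2.950000)/2 = 2.859063
  f(c_5) = f(2.859063) = -0.380767
  f(a) × f(c) ≥ 0, new interval: [2.859063, 2.950000]

After 5 iteration(s), the approximation is c_5 = 2.859063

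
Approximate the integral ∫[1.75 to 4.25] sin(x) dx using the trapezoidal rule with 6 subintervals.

f(x) = sin(x)
a = 1.75, b = 4.25, n = 6
h = (b - a)/n = 0.416667

Trapezoidal rule: (h/2)[f(x₀) + 2f(x₁) + 2f(x₂) + ... + f(xₙ)]

x_0 = 1.7500, f(x_0) = 0.983986, coefficient = 1
x_1 = 2.1667, f(x_1) = 0.827660, coefficient = 2
x_2 = 2.5833, f(x_2) = 0.529711, coefficient = 2
x_3 = 3.0000, f(x_3) = 0.141120, coefficient = 2
x_4 = 3.4167, f(x_4) = -0.271618, coefficient = 2
x_5 = 3.8333, f(x_5) = -0.637879, coefficient = 2
x_6 = 4.2500, f(x_6) = -0.894989, coefficient = 1

I ≈ (0.416667/2) × 1.266985 = 0.263955
Exact value: 0.267841
Error: 0.003886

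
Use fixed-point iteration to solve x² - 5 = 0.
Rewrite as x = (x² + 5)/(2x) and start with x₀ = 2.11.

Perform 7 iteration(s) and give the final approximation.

Equation: x² - 5 = 0
Fixed-point form: x = (x² + 5)/(2x)
x₀ = 2.11

x_1 = g(2.110000) = 2.239834
x_2 = g(2.239834) = 2.236071
x_3 = g(2.236071) = 2.236068
x_4 = g(2.236068) = 2.236068
x_5 = g(2.236068) = 2.236068
x_6 = g(2.236068) = 2.236068
x_7 = g(2.236068) = 2.236068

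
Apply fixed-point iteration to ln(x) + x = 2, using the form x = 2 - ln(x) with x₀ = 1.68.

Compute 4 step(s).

Equation: ln(x) + x = 2
Fixed-point form: x = 2 - ln(x)
x₀ = 1.68

x_1 = g(1.680000) = 1.481206
x_2 = g(1.481206) = 1.607143
x_3 = g(1.607143) = 1.525542
x_4 = g(1.525542) = 1.577650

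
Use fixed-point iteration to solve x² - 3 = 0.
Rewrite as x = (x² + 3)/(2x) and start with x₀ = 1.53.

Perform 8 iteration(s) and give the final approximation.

Equation: x² - 3 = 0
Fixed-point form: x = (x² + 3)/(2x)
x₀ = 1.53

x_1 = g(1.530000) = 1.745392
x_2 = g(1.745392) = 1.732102
x_3 = g(1.732102) = 1.732051
x_4 = g(1.732051) = 1.732051
x_5 = g(1.732051) = 1.732051
x_6 = g(1.732051) = 1.732051
x_7 = g(1.732051) = 1.732051
x_8 = g(1.732051) = 1.732051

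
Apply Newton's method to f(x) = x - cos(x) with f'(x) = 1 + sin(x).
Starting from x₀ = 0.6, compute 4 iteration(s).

f(x) = x - cos(x)
f'(x) = 1 + sin(x)
x₀ = 0.6

Newton-Raphson formula: x_{n+1} = x_n - f(x_n)/f'(x_n)

Iteration 1:
  f(0.600000) = -0.225336
  f'(0.600000) = 1.564642
  x_1 = 0.600000 - (-0.225336)/1.564642 = 0.744017
Iteration 2:
  f(0.744017) = 0.008264
  f'(0.744017) = 1.677249
  x_2 = 0.744017 - 0.008264/1.677249 = 0.739090
Iteration 3:
  f(0.739090) = 0.000009
  f'(0.739090) = 1.673616
  x_3 = 0.739090 - 0.000009/1.673616 = 0.739085
Iteration 4:
  f(0.739085) = 0.000000
  f'(0.739085) = 1.673612
  x_4 = 0.739085 - 0.000000/1.673612 = 0.739085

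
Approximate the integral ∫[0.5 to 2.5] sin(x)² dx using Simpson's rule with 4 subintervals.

f(x) = sin(x)²
a = 0.5, b = 2.5, n = 4
h = (b - a)/n = 0.500000

Simpson's rule: (h/3)[f(x₀) + 4f(x₁) + 2f(x₂) + ... + f(xₙ)]

x_0 = 0.5000, f(x_0) = 0.229849, coefficient = 1
x_1 = 1.0000, f(x_1) = 0.708073, coefficient = 4
x_2 = 1.5000, f(x_2) = 0.994996, coefficient = 2
x_3 = 2.0000, f(x_3) = 0.826822, coefficient = 4
x_4 = 2.5000, f(x_4) = 0.358169, coefficient = 1

I ≈ (0.500000/3) × 8.717591 = 1.452932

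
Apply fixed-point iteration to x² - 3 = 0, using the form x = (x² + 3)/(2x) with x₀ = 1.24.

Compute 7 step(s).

Equation: x² - 3 = 0
Fixed-point form: x = (x² + 3)/(2x)
x₀ = 1.24

x_1 = g(1.240000) = 1.829677
x_2 = g(1.829677) = 1.734655
x_3 = g(1.734655) = 1.732053
x_4 = g(1.732053) = 1.732051
x_5 = g(1.732051) = 1.732051
x_6 = g(1.732051) = 1.732051
x_7 = g(1.732051) = 1.732051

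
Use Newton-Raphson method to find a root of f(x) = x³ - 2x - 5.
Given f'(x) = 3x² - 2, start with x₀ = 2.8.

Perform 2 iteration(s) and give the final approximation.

f(x) = x³ - 2x - 5
f'(x) = 3x² - 2
x₀ = 2.8

Newton-Raphson formula: x_{n+1} = x_n - f(x_n)/f'(x_n)

Iteration 1:
  f(2.800000) = 11.352000
  f'(2.800000) = 21.520000
  x_1 = 2.800000 - 11.352000/21.520000 = 2.272491
Iteration 2:
  f(2.272491) = 2.190647
  f'(2.272491) = 13.492642
  x_2 = 2.272491 - 2.190647/13.492642 = 2.110132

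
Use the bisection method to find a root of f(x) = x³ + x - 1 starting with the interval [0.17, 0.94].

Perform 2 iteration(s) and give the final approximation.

f(x) = x³ + x - 1
Initial interval: [0.17, 0.94]

Iteration 1:
  c_1 = (0.170000 + 0.940000)/2 = 0.555000
  f(c_1) = f(0.555000) = -0.274046
  f(a) × f(c) ≥ 0, new interval: [0.555000, 0.940000]
Iteration 2:
  c_2 = (0.555000 + 0.940000)/2 = 0.747500
  f(c_2) = f(0.747500) = 0.165170
  f(a) × f(c) < 0, new interval: [0.555000, 0.747500]

After 2 iteration(s), the approximation is c_2 = 0.747500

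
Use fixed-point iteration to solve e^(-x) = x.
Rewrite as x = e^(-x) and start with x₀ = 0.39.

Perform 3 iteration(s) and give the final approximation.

Equation: e^(-x) = x
Fixed-point form: x = e^(-x)
x₀ = 0.39

x_1 = g(0.390000) = 0.677057
x_2 = g(0.677057) = 0.508110
x_3 = g(0.508110) = 0.601631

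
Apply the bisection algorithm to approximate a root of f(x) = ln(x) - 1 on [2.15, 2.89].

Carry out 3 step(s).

f(x) = ln(x) - 1
Initial interval: [2.15, 2.89]

Iteration 1:
  c_1 = (2.150000 + 2.890000)/2 = 2.520000
  f(c_1) = f(2.520000) = -0.075741
  f(a) × f(c) ≥ 0, new interval: [2.520000, 2.890000]
Iteration 2:
  c_2 = (2.520000 + 2.890000)/2 = 2.705000
  f(c_2) = f(2.705000) = -0.004898
  f(a) × f(c) ≥ 0, new interval: [2.705000, 2.890000]
Iteration 3:
  c_3 = (2.705000 + 2.890000)/2 = 2.797500
  f(c_3) = f(2.797500) = 0.028726
  f(a) × f(c) < 0, new interval: [2.705000, 2.797500]

After 3 iteration(s), the approximation is c_3 = 2.797500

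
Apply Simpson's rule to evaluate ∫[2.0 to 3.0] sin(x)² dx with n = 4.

f(x) = sin(x)²
a = 2.0, b = 3.0, n = 4
h = (b - a)/n = 0.250000

Simpson's rule: (h/3)[f(x₀) + 4f(x₁) + 2f(x₂) + ... + f(xₙ)]

x_0 = 2.0000, f(x_0) = 0.826822, coefficient = 1
x_1 = 2.2500, f(x_1) = 0.605398, coefficient = 4
x_2 = 2.5000, f(x_2) = 0.358169, coefficient = 2
x_3 = 2.7500, f(x_3) = 0.145665, coefficient = 4
x_4 = 3.0000, f(x_4) = 0.019915, coefficient = 1

I ≈ (0.250000/3) × 4.567327 = 0.380611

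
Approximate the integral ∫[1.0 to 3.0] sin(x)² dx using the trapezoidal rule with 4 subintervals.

f(x) = sin(x)²
a = 1.0, b = 3.0, n = 4
h = (b - a)/n = 0.500000

Trapezoidal rule: (h/2)[f(x₀) + 2f(x₁) + 2f(x₂) + ... + f(xₙ)]

x_0 = 1.0000, f(x_0) = 0.708073, coefficient = 1
x_1 = 1.5000, f(x_1) = 0.994996, coefficient = 2
x_2 = 2.0000, f(x_2) = 0.826822, coefficient = 2
x_3 = 2.5000, f(x_3) = 0.358169, coefficient = 2
x_4 = 3.0000, f(x_4) = 0.019915, coefficient = 1

I ≈ (0.500000/2) × 5.087962 = 1.271991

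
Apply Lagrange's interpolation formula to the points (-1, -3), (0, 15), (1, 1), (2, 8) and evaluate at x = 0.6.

Lagrange interpolation formula:
P(x) = Σ yᵢ × Lᵢ(x)
where Lᵢ(x) = Π_{j≠i} (x - xⱼ)/(xᵢ - xⱼ)

L_0(0.6) = (0.6 - 0)/(-1 - 0) × (0.6 - 1)/(-1 - 1) × (0.6 - 2)/(-1 - 2) = -0.056000
L_1(0.6) = (0.6 - (-1))/(0 - (-1)) × (0.6 - 1)/(0 - 1) × (0.6 - 2)/(0 - 2) = 0.448000
L_2(0.6) = (0.6 - (-1))/(1 - (-1)) × (0.6 - 0)/(1 - 0) × (0.6 - 2)/(1 - 2) = 0.672000
L_3(0.6) = (0.6 - (-1))/(2 - (-1)) × (0.6 - 0)/(2 - 0) × (0.6 - 1)/(2 - 1) = -0.064000

P(0.6) = (-3)×L_0(0.6) + 15×L_1(0.6) + 1×L_2(0.6) + 8×L_3(0.6)
P(0.6) = 7.048000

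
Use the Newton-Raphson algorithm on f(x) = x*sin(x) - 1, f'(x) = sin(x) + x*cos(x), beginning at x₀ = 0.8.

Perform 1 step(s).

f(x) = x*sin(x) - 1
f'(x) = sin(x) + x*cos(x)
x₀ = 0.8

Newton-Raphson formula: x_{n+1} = x_n - f(x_n)/f'(x_n)

Iteration 1:
  f(0.800000) = -0.426115
  f'(0.800000) = 1.274721
  x_1 = 0.800000 - (-0.426115)/1.274721 = 1.134281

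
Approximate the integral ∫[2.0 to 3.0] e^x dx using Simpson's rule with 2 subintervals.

f(x) = e^x
a = 2.0, b = 3.0, n = 2
h = (b - a)/n = 0.500000

Simpson's rule: (h/3)[f(x₀) + 4f(x₁) + 2f(x₂) + ... + f(xₙ)]

x_0 = 2.0000, f(x_0) = 7.389056, coefficient = 1
x_1 = 2.5000, f(x_1) = 12.182494, coefficient = 4
x_2 = 3.0000, f(x_2) = 20.085537, coefficient = 1

I ≈ (0.500000/3) × 76.204569 = 12.700761
Exact value: 12.696481
Error: 0.004281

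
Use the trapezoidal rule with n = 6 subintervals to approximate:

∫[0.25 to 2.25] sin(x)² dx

f(x) = sin(x)²
a = 0.25, b = 2.25, n = 6
h = (b - a)/n = 0.333333

Trapezoidal rule: (h/2)[f(x₀) + 2f(x₁) + 2f(x₂) + ... + f(xₙ)]

x_0 = 0.2500, f(x_0) = 0.061209, coefficient = 1
x_1 = 0.5833, f(x_1) = 0.303391, coefficient = 2
x_2 = 0.9167, f(x_2) = 0.629766, coefficient = 2
x_3 = 1.2500, f(x_3) = 0.900572, coefficient = 2
x_4 = 1.5833, f(x_4) = 0.999843, coefficient = 2
x_5 = 1.9167, f(x_5) = 0.885068, coefficient = 2
x_6 = 2.2500, f(x_6) = 0.605398, coefficient = 1

I ≈ (0.333333/2) × 8.103886 = 1.350648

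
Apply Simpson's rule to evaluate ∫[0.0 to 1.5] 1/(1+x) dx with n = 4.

f(x) = 1/(1+x)
a = 0.0, b = 1.5, n = 4
h = (b - a)/n = 0.375000

Simpson's rule: (h/3)[f(x₀) + 4f(x₁) + 2f(x₂) + ... + f(xₙ)]

x_0 = 0.0000, f(x_0) = 1.000000, coefficient = 1
x_1 = 0.3750, f(x_1) = 0.727273, coefficient = 4
x_2 = 0.7500, f(x_2) = 0.571429, coefficient = 2
x_3 = 1.1250, f(x_3) = 0.470588, coefficient = 4
x_4 = 1.5000, f(x_4) = 0.400000, coefficient = 1

I ≈ (0.375000/3) × 7.334301 = 0.916788
Exact value: 0.916291
Error: 0.000497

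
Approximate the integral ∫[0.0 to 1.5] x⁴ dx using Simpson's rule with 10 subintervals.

f(x) = x⁴
a = 0.0, b = 1.5, n = 10
h = (b - a)/n = 0.150000

Simpson's rule: (h/3)[f(x₀) + 4f(x₁) + 2f(x₂) + ... + f(xₙ)]

x_0 = 0.0000, f(x_0) = 0.000000, coefficient = 1
x_1 = 0.1500, f(x_1) = 0.000506, coefficient = 4
x_2 = 0.3000, f(x_2) = 0.008100, coefficient = 2
x_3 = 0.4500, f(x_3) = 0.041006, coefficient = 4
x_4 = 0.6000, f(x_4) = 0.129600, coefficient = 2
x_5 = 0.7500, f(x_5) = 0.316406, coefficient = 4
x_6 = 0.9000, f(x_6) = 0.656100, coefficient = 2
x_7 = 1.0500, f(x_7) = 1.215506, coefficient = 4
x_8 = 1.2000, f(x_8) = 2.073600, coefficient = 2
x_9 = 1.3500, f(x_9) = 3.321506, coefficient = 4
x_10 = 1.5000, f(x_10) = 5.062500, coefficient = 1

I ≈ (0.150000/3) × 30.377025 = 1.518851
Exact value: 1.518750
Error: 0.000101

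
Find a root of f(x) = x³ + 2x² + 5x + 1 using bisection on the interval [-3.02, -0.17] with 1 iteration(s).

f(x) = x³ + 2x² + 5x + 1
Initial interval: [-3.02, -0.17]

Iteration 1:
  c_1 = (-3.020000 + (-0.170000))/2 = -1.595000
  f(c_1) = f(-1.595000) = -5.944670
  f(a) × f(c) ≥ 0, new interval: [-1.595000, -0.170000]

After 1 iteration(s), the approximation is c_1 = -1.595000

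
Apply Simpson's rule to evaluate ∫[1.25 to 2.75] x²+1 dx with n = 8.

f(x) = x²+1
a = 1.25, b = 2.75, n = 8
h = (b - a)/n = 0.187500

Simpson's rule: (h/3)[f(x₀) + 4f(x₁) + 2f(x₂) + ... + f(xₙ)]

x_0 = 1.2500, f(x_0) = 2.562500, coefficient = 1
x_1 = 1.4375, f(x_1) = 3.066406, coefficient = 4
x_2 = 1.6250, f(x_2) = 3.640625, coefficient = 2
x_3 = 1.8125, f(x_3) = 4.285156, coefficient = 4
x_4 = 2.0000, f(x_4) = 5.000000, coefficient = 2
x_5 = 2.1875, f(x_5) = 5.785156, coefficient = 4
x_6 = 2.3750, f(x_6) = 6.640625, coefficient = 2
x_7 = 2.5625, f(x_7) = 7.566406, coefficient = 4
x_8 = 2.7500, f(x_8) = 8.562500, coefficient = 1

I ≈ (0.187500/3) × 124.500000 = 7.781250
Exact value: 7.781250
Error: 0.000000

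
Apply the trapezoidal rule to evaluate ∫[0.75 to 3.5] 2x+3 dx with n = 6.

f(x) = 2x+3
a = 0.75, b = 3.5, n = 6
h = (b - a)/n = 0.458333

Trapezoidal rule: (h/2)[f(x₀) + 2f(x₁) + 2f(x₂) + ... + f(xₙ)]

x_0 = 0.7500, f(x_0) = 4.500000, coefficient = 1
x_1 = 1.2083, f(x_1) = 5.416667, coefficient = 2
x_2 = 1.6667, f(x_2) = 6.333333, coefficient = 2
x_3 = 2.1250, f(x_3) = 7.250000, coefficient = 2
x_4 = 2.5833, f(x_4) = 8.166667, coefficient = 2
x_5 = 3.0417, f(x_5) = 9.083333, coefficient = 2
x_6 = 3.5000, f(x_6) = 10.000000, coefficient = 1

I ≈ (0.458333/2) × 87.000000 = 19.937500
Exact value: 19.937500
Error: 0.000000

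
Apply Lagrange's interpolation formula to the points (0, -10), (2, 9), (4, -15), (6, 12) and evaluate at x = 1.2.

Lagrange interpolation formula:
P(x) = Σ yᵢ × Lᵢ(x)
where Lᵢ(x) = Π_{j≠i} (x - xⱼ)/(xᵢ - xⱼ)

L_0(1.2) = (1.2 - 2)/(0 - 2) × (1.2 - 4)/(0 - 4) × (1.2 - 6)/(0 - 6) = 0.224000
L_1(1.2) = (1.2 - 0)/(2 - 0) × (1.2 - 4)/(2 - 4) × (1.2 - 6)/(2 - 6) = 1.008000
L_2(1.2) = (1.2 - 0)/(4 - 0) × (1.2 - 2)/(4 - 2) × (1.2 - 6)/(4 - 6) = -0.288000
L_3(1.2) = (1.2 - 0)/(6 - 0) × (1.2 - 2)/(6 - 2) × (1.2 - 4)/(6 - 4) = 0.056000

P(1.2) = (-10)×L_0(1.2) + 9×L_1(1.2) + (-15)×L_2(1.2) + 12×L_3(1.2)
P(1.2) = 11.824000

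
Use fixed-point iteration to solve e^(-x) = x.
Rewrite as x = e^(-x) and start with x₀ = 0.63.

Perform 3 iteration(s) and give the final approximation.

Equation: e^(-x) = x
Fixed-point form: x = e^(-x)
x₀ = 0.63

x_1 = g(0.630000) = 0.532592
x_2 = g(0.532592) = 0.587081
x_3 = g(0.587081) = 0.555948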